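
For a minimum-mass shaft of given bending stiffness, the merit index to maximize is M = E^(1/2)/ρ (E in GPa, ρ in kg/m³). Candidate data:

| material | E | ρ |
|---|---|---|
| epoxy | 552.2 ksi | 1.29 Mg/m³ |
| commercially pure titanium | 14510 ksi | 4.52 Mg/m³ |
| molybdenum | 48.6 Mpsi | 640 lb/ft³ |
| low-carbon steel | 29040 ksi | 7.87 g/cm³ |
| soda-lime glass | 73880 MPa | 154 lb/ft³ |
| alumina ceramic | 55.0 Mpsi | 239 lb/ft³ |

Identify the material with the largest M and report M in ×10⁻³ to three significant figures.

Convert each candidate to consistent units, then evaluate M:
  epoxy: E = 3.807 GPa, ρ = 1290 kg/m³
  commercially pure titanium: E = 100.0 GPa, ρ = 4520 kg/m³
  molybdenum: E = 335.1 GPa, ρ = 10250 kg/m³
  low-carbon steel: E = 200.2 GPa, ρ = 7870 kg/m³
  soda-lime glass: E = 73.88 GPa, ρ = 2467 kg/m³
  alumina ceramic: E = 379.2 GPa, ρ = 3828 kg/m³
  alumina ceramic: M = 5.09×10⁻³
  soda-lime glass: M = 3.48×10⁻³
  commercially pure titanium: M = 2.21×10⁻³
  low-carbon steel: M = 1.80×10⁻³
  molybdenum: M = 1.79×10⁻³
  epoxy: M = 1.51×10⁻³
The maximum is for alumina ceramic.

alumina ceramic, M = 5.09×10⁻³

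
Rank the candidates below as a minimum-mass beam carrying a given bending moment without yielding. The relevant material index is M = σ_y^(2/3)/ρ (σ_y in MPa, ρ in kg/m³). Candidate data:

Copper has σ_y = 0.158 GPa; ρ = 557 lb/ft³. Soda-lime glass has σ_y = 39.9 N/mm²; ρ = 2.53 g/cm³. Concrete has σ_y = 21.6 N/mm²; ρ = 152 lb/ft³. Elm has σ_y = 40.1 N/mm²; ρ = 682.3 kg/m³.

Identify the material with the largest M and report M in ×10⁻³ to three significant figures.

elm, M = 17.2×10⁻³

After converting to SI:
  copper: σ_y = 158.0 MPa, ρ = 8922 kg/m³
  soda-lime glass: σ_y = 39.90 MPa, ρ = 2530 kg/m³
  concrete: σ_y = 21.60 MPa, ρ = 2435 kg/m³
  elm: σ_y = 40.10 MPa, ρ = 682.3 kg/m³
  elm: M = 17.2×10⁻³
  soda-lime glass: M = 4.62×10⁻³
  copper: M = 3.28×10⁻³
  concrete: M = 3.19×10⁻³
Highest index: elm.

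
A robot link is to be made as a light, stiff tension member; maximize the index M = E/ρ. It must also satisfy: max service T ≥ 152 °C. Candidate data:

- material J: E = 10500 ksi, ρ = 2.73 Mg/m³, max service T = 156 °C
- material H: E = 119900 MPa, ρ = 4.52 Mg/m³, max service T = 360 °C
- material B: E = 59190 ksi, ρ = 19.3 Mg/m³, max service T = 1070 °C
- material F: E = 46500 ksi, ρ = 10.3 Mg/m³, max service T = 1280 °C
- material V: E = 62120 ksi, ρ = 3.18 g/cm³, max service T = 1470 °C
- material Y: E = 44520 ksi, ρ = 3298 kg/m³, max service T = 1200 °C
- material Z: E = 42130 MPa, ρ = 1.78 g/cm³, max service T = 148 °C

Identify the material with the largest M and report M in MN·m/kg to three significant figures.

material V, M = 135 MN·m/kg

Screen on constraints: max service T ≥ 152 °C. Survivors: material J, material H, material B, material F, material V, material Y.
Convert each candidate to consistent units, then evaluate M:
  material J: E = 72.39 GPa, ρ = 2730 kg/m³
  material H: E = 119.9 GPa, ρ = 4520 kg/m³
  material B: E = 408.1 GPa, ρ = 19300 kg/m³
  material F: E = 320.6 GPa, ρ = 10300 kg/m³
  material V: E = 428.3 GPa, ρ = 3180 kg/m³
  material Y: E = 307.0 GPa, ρ = 3298 kg/m³
  material V: M = 135 MN·m/kg
  material Y: M = 93.1 MN·m/kg
  material F: M = 31.1 MN·m/kg
  material H: M = 26.5 MN·m/kg
  material J: M = 26.5 MN·m/kg
  material B: M = 21.1 MN·m/kg
Material V ranks first.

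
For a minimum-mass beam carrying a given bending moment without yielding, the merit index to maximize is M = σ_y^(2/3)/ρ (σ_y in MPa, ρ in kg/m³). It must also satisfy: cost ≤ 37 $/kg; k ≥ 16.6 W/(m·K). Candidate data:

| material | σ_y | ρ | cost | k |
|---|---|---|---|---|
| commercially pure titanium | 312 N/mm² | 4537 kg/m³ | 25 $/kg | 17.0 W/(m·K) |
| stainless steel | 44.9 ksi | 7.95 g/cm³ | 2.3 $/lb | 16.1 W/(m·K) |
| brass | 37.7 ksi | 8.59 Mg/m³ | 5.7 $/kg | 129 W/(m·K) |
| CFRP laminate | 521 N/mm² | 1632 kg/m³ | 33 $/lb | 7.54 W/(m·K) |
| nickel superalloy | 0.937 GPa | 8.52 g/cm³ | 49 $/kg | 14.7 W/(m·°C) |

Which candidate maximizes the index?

Screen on constraints: cost ≤ 37 $/kg; k ≥ 16.6 W/(m·K). Survivors: commercially pure titanium, brass.
In SI units:
  commercially pure titanium: σ_y = 312.0 MPa, ρ = 4537 kg/m³
  brass: σ_y = 259.9 MPa, ρ = 8590 kg/m³
  commercially pure titanium: M = 10.1×10⁻³
  brass: M = 4.74×10⁻³
Commercially pure titanium ranks first.

commercially pure titanium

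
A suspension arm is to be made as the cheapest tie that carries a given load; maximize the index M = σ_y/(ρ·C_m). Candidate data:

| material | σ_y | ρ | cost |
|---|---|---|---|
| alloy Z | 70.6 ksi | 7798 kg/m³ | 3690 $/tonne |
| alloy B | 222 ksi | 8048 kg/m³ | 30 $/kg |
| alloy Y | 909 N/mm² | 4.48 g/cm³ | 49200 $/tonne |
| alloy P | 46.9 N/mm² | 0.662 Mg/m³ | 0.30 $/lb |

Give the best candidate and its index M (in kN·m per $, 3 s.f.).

In SI units:
  alloy Z: σ_y = 486.8 MPa, ρ = 7798 kg/m³, cost = 3.690 $/kg
  alloy B: σ_y = 1531 MPa, ρ = 8048 kg/m³, cost = 30.00 $/kg
  alloy Y: σ_y = 909.0 MPa, ρ = 4480 kg/m³, cost = 49.20 $/kg
  alloy P: σ_y = 46.90 MPa, ρ = 662.0 kg/m³, cost = 0.6614 $/kg
  alloy P: M = 107 kN·m per $
  alloy Z: M = 16.9 kN·m per $
  alloy B: M = 6.34 kN·m per $
  alloy Y: M = 4.12 kN·m per $
The maximum is for alloy P.

alloy P, M = 107 kN·m per $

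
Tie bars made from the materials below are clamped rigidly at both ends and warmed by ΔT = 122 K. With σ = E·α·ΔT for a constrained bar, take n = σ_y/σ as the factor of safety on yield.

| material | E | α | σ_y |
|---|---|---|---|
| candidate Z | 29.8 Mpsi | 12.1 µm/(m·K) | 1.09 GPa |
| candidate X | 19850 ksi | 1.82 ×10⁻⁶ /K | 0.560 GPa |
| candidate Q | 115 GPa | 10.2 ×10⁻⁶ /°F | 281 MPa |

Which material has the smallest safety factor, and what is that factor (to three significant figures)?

In consistent units (E in GPa, α in ×10⁻⁶/K, σ_y in MPa):
  candidate Z: E = 205.5, α = 12.1, σ_y = 1090 → σ = 303 MPa, n = 3.59
  candidate X: E = 136.9, α = 1.82, σ_y = 560.0 → σ = 30.4 MPa, n = 18.4
  candidate Q: E = 115.0, α = 18.4, σ_y = 281.0 → σ = 258 MPa, n = 1.09
The minimum is candidate Q at n = 1.09.

candidate Q, n = 1.09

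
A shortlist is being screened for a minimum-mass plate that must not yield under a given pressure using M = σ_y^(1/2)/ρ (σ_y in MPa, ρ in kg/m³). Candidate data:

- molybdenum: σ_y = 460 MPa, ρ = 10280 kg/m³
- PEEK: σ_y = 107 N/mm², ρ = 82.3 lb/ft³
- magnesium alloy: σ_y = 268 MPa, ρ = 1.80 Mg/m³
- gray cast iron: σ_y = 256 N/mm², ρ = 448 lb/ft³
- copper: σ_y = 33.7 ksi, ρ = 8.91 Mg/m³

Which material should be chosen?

Normalizing units and computing the index:
  molybdenum: σ_y = 460.0 MPa, ρ = 10280 kg/m³
  PEEK: σ_y = 107.0 MPa, ρ = 1318 kg/m³
  magnesium alloy: σ_y = 268.0 MPa, ρ = 1800 kg/m³
  gray cast iron: σ_y = 256.0 MPa, ρ = 7176 kg/m³
  copper: σ_y = 232.4 MPa, ρ = 8910 kg/m³
  magnesium alloy: M = 9.09×10⁻³
  PEEK: M = 7.85×10⁻³
  gray cast iron: M = 2.23×10⁻³
  molybdenum: M = 2.09×10⁻³
  copper: M = 1.71×10⁻³
Highest index: magnesium alloy.

magnesium alloy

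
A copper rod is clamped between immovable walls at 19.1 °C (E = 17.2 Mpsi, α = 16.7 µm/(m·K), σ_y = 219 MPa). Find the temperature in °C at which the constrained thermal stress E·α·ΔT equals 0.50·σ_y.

E = 17.2 Mpsi = 118.6 GPa.
E·α·ΔT = 109.5 MPa ⇒ ΔT = 109.5 / (118.6×10³ × 16.7×10⁻⁶) = 55.29 K.
T = 19.1 + 55.29 = 74.39 °C.

74.4 °C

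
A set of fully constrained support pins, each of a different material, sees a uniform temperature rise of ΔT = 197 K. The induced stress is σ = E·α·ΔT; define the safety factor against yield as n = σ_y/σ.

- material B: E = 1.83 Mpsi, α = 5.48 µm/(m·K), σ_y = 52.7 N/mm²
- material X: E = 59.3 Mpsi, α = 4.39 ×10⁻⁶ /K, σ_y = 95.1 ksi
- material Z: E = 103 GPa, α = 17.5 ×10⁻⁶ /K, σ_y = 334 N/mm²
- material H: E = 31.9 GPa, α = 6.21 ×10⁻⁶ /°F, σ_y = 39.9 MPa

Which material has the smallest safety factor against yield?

material H

In consistent units (E in GPa, α in ×10⁻⁶/K, σ_y in MPa):
  material B: E = 12.62, α = 5.48, σ_y = 52.70 → σ = 13.6 MPa, n = 3.87
  material X: E = 408.9, α = 4.39, σ_y = 655.7 → σ = 354 MPa, n = 1.85
  material Z: E = 103.0, α = 17.5, σ_y = 334.0 → σ = 355 MPa, n = 0.941
  material H: E = 31.90, α = 11.2, σ_y = 39.90 → σ = 70.2 MPa, n = 0.568
The minimum is material H at n = 0.568.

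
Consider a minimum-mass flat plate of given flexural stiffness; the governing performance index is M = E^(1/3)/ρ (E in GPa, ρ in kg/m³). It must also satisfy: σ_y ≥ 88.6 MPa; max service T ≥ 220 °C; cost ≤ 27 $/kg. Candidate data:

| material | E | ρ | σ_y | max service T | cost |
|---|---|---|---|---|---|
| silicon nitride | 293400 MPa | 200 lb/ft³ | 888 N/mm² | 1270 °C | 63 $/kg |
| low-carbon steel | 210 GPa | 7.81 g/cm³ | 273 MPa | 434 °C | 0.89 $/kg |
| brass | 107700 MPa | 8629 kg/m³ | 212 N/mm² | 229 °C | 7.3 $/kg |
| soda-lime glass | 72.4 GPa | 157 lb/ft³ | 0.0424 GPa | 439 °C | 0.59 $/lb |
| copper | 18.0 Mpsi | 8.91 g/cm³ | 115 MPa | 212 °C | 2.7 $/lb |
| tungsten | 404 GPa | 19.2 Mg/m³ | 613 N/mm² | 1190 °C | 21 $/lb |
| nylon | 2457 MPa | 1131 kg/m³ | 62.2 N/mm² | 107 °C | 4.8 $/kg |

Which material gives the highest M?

Screen on constraints: σ_y ≥ 88.6 MPa; max service T ≥ 220 °C; cost ≤ 27 $/kg. Survivors: low-carbon steel, brass.
After converting to SI:
  low-carbon steel: E = 210.0 GPa, ρ = 7810 kg/m³
  brass: E = 107.7 GPa, ρ = 8629 kg/m³
  low-carbon steel: M = 0.761×10⁻³
  brass: M = 0.551×10⁻³
Low-carbon steel ranks first.

low-carbon steel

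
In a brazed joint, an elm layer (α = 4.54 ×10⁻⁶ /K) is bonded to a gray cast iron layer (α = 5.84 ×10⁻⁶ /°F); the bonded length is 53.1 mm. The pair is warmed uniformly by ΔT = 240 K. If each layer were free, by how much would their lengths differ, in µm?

gray cast iron: α = 5.84×10⁻⁶/°F × 9/5 = 10.5×10⁻⁶/K.
Δα = |4.54 − 10.5|×10⁻⁶/K = 5.97×10⁻⁶/K.
ΔL_mismatch = Δα·L·ΔT = 5.97×10⁻⁶ × 53.1 mm × 240.0 K = 76.1 µm.

76.1 µm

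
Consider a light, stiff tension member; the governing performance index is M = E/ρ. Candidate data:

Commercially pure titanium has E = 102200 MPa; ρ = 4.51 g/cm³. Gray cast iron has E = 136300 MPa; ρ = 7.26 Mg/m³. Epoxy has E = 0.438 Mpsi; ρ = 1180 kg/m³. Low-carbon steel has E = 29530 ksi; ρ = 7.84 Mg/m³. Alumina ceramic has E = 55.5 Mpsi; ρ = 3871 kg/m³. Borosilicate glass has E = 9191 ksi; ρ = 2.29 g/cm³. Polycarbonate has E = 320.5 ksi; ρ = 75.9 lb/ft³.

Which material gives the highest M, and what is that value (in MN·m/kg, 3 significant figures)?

alumina ceramic, M = 98.9 MN·m/kg

Normalizing units and computing the index:
  commercially pure titanium: E = 102.2 GPa, ρ = 4510 kg/m³
  gray cast iron: E = 136.3 GPa, ρ = 7260 kg/m³
  epoxy: E = 3.020 GPa, ρ = 1180 kg/m³
  low-carbon steel: E = 203.6 GPa, ρ = 7840 kg/m³
  alumina ceramic: E = 382.7 GPa, ρ = 3871 kg/m³
  borosilicate glass: E = 63.37 GPa, ρ = 2290 kg/m³
  polycarbonate: E = 2.210 GPa, ρ = 1216 kg/m³
  alumina ceramic: M = 98.9 MN·m/kg
  borosilicate glass: M = 27.7 MN·m/kg
  low-carbon steel: M = 26.0 MN·m/kg
  commercially pure titanium: M = 22.7 MN·m/kg
  gray cast iron: M = 18.8 MN·m/kg
  epoxy: M = 2.56 MN·m/kg
  polycarbonate: M = 1.82 MN·m/kg
Highest index: alumina ceramic.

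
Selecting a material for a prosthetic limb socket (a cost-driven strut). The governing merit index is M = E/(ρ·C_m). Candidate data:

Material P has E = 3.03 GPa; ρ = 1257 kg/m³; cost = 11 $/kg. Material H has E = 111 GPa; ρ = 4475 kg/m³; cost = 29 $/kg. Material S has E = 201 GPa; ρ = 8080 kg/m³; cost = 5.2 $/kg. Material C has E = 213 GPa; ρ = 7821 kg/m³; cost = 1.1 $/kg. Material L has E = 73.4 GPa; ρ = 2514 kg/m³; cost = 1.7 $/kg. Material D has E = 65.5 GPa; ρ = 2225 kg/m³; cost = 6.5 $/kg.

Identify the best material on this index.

Per-candidate index values:
  material C: M = 24.8 MN·m per $
  material L: M = 17.2 MN·m per $
  material S: M = 4.78 MN·m per $
  material D: M = 4.53 MN·m per $
  material H: M = 0.855 MN·m per $
  material P: M = 0.219 MN·m per $
Highest index: material C.

material C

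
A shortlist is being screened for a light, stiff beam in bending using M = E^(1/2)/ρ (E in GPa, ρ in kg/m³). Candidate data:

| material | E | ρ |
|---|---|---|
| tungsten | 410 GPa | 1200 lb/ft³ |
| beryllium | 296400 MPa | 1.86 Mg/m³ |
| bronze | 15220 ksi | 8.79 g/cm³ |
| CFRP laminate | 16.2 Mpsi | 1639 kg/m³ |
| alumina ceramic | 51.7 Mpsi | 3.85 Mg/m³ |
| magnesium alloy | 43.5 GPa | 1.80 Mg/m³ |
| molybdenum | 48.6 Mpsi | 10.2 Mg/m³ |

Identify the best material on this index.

Putting every candidate on a common basis:
  tungsten: E = 410.0 GPa, ρ = 19220 kg/m³
  beryllium: E = 296.4 GPa, ρ = 1860 kg/m³
  bronze: E = 104.9 GPa, ρ = 8790 kg/m³
  CFRP laminate: E = 111.7 GPa, ρ = 1639 kg/m³
  alumina ceramic: E = 356.5 GPa, ρ = 3850 kg/m³
  magnesium alloy: E = 43.50 GPa, ρ = 1800 kg/m³
  molybdenum: E = 335.1 GPa, ρ = 10200 kg/m³
  beryllium: M = 9.26×10⁻³
  CFRP laminate: M = 6.45×10⁻³
  alumina ceramic: M = 4.90×10⁻³
  magnesium alloy: M = 3.66×10⁻³
  molybdenum: M = 1.79×10⁻³
  bronze: M = 1.17×10⁻³
  tungsten: M = 1.05×10⁻³
The maximum is for beryllium.

beryllium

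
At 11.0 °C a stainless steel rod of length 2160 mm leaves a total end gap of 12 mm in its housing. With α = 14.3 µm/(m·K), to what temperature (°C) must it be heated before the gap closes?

α·L₀·ΔT = 12.0 mm ⇒ ΔT = 12.0 / (14.3×10⁻⁶ × 2160.0) = 388.5 K.
T = 11.0 + 388.5 = 399.5 °C.

400 °C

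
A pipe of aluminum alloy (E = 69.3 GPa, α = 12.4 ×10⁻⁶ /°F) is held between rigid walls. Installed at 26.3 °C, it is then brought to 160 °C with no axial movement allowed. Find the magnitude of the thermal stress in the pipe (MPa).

207 MPa

α = 12.4×10⁻⁶/°F × 9/5 = 22.3×10⁻⁶/K.
ΔT = 133.7 K. Constrained thermal stress σ = E·α·ΔT = 69.30×10³ MPa × 22.3×10⁻⁶ × 133.7 = 207 MPa (compressive).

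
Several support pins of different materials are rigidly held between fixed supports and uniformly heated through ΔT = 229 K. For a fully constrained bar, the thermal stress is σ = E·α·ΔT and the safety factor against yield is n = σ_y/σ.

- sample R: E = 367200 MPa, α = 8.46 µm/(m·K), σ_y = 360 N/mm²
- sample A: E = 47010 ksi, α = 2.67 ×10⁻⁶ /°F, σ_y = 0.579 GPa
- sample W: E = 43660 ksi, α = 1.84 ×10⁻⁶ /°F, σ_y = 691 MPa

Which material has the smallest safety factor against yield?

In consistent units (E in GPa, α in ×10⁻⁶/K, σ_y in MPa):
  sample R: E = 367.2, α = 8.46, σ_y = 360.0 → σ = 711 MPa, n = 0.506
  sample A: E = 324.1, α = 4.81, σ_y = 579.0 → σ = 357 MPa, n = 1.62
  sample W: E = 301.0, α = 3.31, σ_y = 691.0 → σ = 228 MPa, n = 3.03
Smallest n: sample R with n = 0.506.

sample R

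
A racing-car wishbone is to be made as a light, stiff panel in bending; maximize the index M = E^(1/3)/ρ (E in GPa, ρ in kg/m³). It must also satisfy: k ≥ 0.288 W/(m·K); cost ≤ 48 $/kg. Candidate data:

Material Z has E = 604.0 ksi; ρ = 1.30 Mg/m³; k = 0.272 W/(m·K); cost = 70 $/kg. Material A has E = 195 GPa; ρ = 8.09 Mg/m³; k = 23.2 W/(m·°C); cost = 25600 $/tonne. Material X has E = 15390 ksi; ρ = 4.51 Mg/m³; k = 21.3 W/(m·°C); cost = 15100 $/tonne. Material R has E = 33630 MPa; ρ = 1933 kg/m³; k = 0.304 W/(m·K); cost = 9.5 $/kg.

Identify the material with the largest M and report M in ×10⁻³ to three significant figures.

material R, M = 1.67×10⁻³

Screen on constraints: k ≥ 0.288 W/(m·K); cost ≤ 48 $/kg. Survivors: material A, material X, material R.
After converting to SI:
  material A: E = 195.0 GPa, ρ = 8090 kg/m³
  material X: E = 106.1 GPa, ρ = 4510 kg/m³
  material R: E = 33.63 GPa, ρ = 1933 kg/m³
  material R: M = 1.67×10⁻³
  material X: M = 1.05×10⁻³
  material A: M = 0.717×10⁻³
The maximum is for material R.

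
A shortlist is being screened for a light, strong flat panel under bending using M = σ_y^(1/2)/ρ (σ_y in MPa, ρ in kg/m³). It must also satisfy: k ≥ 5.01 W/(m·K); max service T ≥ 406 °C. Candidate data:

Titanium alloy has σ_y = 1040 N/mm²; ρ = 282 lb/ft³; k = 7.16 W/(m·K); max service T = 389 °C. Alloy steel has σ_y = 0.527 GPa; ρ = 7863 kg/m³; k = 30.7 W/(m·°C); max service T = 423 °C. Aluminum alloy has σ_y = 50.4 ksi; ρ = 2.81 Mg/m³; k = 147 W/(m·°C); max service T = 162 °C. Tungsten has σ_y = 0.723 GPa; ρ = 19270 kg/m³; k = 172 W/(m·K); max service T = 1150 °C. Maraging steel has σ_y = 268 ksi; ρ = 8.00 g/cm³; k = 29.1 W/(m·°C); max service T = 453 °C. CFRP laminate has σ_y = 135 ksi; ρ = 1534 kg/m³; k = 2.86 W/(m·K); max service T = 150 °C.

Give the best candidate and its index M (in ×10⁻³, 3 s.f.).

maraging steel, M = 5.37×10⁻³

Screen on constraints: k ≥ 5.01 W/(m·K); max service T ≥ 406 °C. Survivors: alloy steel, tungsten, maraging steel.
Convert each candidate to consistent units, then evaluate M:
  alloy steel: σ_y = 527.0 MPa, ρ = 7863 kg/m³
  tungsten: σ_y = 723.0 MPa, ρ = 19270 kg/m³
  maraging steel: σ_y = 1848 MPa, ρ = 8000 kg/m³
  maraging steel: M = 5.37×10⁻³
  alloy steel: M = 2.92×10⁻³
  tungsten: M = 1.40×10⁻³
The maximum is for maraging steel.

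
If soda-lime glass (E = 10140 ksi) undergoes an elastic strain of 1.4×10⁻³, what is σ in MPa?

E = 10140 ksi = 69.91 GPa.
σ = E·ε = 69910 MPa × 1.4×10⁻³ = 97.9 MPa.

97.9 MPa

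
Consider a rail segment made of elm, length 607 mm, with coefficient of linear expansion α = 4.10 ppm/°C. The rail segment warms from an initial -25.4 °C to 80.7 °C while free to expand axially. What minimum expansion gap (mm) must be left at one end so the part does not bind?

ΔT = 80.7 − (-25.4) = 106.1 K.
ΔL = α·L₀·ΔT = 4.10×10⁻⁶ × 607 mm × 106.1 K = 0.264 mm.

0.264 mm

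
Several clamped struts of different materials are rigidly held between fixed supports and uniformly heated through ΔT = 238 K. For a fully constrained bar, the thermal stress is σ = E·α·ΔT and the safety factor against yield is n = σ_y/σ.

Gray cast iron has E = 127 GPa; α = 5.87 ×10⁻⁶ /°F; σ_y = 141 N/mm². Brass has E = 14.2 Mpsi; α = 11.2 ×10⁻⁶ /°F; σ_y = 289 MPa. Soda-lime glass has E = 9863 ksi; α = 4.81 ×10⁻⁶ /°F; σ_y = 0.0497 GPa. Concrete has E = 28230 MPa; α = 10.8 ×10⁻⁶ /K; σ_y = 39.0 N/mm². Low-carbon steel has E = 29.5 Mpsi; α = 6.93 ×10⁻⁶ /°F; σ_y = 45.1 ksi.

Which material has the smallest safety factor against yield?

soda-lime glass

Converting E to GPa, α to ×10⁻⁶/K, σ_y to MPa, then σ and n for each:
  gray cast iron: E = 127.0, α = 10.6, σ_y = 141.0 → σ = 319 MPa, n = 0.441
  brass: E = 97.91, α = 20.2, σ_y = 289.0 → σ = 470 MPa, n = 0.615
  soda-lime glass: E = 68.00, α = 8.66, σ_y = 49.70 → σ = 140 MPa, n = 0.355
  concrete: E = 28.23, α = 10.8, σ_y = 39.00 → σ = 72.6 MPa, n = 0.537
  low-carbon steel: E = 203.4, α = 12.5, σ_y = 311.0 → σ = 604 MPa, n = 0.515
Soda-lime glass has the lowest safety factor, n = 0.355.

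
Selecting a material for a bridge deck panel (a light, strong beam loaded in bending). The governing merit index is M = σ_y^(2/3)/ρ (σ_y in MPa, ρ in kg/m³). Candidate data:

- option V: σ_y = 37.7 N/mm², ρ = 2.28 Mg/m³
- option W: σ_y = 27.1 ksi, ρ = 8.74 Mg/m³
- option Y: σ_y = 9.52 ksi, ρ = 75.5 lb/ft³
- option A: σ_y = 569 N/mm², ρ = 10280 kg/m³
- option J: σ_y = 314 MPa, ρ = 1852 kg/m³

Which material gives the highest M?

In SI units:
  option V: σ_y = 37.70 MPa, ρ = 2280 kg/m³
  option W: σ_y = 186.8 MPa, ρ = 8740 kg/m³
  option Y: σ_y = 65.64 MPa, ρ = 1209 kg/m³
  option A: σ_y = 569.0 MPa, ρ = 10280 kg/m³
  option J: σ_y = 314.0 MPa, ρ = 1852 kg/m³
  option J: M = 24.9×10⁻³
  option Y: M = 13.5×10⁻³
  option A: M = 6.68×10⁻³
  option V: M = 4.93×10⁻³
  option W: M = 3.74×10⁻³
Option J ranks first.

option J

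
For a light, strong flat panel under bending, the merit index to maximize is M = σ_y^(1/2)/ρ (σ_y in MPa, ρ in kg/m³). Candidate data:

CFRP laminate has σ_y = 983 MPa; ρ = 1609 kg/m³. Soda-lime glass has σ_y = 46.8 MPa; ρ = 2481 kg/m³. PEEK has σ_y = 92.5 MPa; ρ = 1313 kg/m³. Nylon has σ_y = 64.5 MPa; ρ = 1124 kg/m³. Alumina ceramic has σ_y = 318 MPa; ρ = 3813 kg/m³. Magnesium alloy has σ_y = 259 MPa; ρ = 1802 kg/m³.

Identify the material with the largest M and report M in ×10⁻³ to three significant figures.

CFRP laminate, M = 19.5×10⁻³

Evaluate M for each candidate:
  CFRP laminate: M = 19.5×10⁻³
  magnesium alloy: M = 8.93×10⁻³
  PEEK: M = 7.32×10⁻³
  nylon: M = 7.15×10⁻³
  alumina ceramic: M = 4.68×10⁻³
  soda-lime glass: M = 2.76×10⁻³
Highest index: CFRP laminate.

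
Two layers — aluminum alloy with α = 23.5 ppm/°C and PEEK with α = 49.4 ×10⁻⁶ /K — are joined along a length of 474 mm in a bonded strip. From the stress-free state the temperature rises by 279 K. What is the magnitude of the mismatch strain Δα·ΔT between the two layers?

Δα = |23.5 − 49.4|×10⁻⁶/K = 25.9×10⁻⁶/K.
Mismatch strain = Δα·ΔT = 25.9×10⁻⁶ × 279.0 = 7.23×10⁻³.

7.23×10⁻³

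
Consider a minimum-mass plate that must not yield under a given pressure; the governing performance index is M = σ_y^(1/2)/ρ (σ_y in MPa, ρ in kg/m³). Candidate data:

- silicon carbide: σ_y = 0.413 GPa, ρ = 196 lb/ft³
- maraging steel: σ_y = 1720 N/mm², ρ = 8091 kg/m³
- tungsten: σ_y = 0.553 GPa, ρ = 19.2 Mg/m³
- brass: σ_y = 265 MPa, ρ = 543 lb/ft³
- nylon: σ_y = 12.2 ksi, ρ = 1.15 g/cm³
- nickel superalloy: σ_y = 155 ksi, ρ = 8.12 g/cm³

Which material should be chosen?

Normalizing units and computing the index:
  silicon carbide: σ_y = 413.0 MPa, ρ = 3140 kg/m³
  maraging steel: σ_y = 1720 MPa, ρ = 8091 kg/m³
  tungsten: σ_y = 553.0 MPa, ρ = 19200 kg/m³
  brass: σ_y = 265.0 MPa, ρ = 8698 kg/m³
  nylon: σ_y = 84.12 MPa, ρ = 1150 kg/m³
  nickel superalloy: σ_y = 1069 MPa, ρ = 8120 kg/m³
  nylon: M = 7.98×10⁻³
  silicon carbide: M = 6.47×10⁻³
  maraging steel: M = 5.13×10⁻³
  nickel superalloy: M = 4.03×10⁻³
  brass: M = 1.87×10⁻³
  tungsten: M = 1.22×10⁻³
Highest index: nylon.

nylon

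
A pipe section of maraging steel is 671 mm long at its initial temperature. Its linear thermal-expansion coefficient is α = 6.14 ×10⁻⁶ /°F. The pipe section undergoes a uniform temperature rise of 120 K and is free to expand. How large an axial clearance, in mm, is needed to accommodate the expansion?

Convert α: 6.14×10⁻⁶/°F × (9/5) = 11.1×10⁻⁶/K.
ΔL = α·L₀·ΔT = 11.1×10⁻⁶ × 671 mm × 120.0 K = 0.890 mm.

0.890 mm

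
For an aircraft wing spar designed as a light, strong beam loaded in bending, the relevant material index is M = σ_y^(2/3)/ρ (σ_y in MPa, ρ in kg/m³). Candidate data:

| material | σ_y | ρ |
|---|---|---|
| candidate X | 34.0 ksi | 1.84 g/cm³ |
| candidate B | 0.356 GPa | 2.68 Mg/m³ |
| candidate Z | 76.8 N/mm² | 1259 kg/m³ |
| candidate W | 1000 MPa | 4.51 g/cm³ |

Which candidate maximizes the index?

candidate W

After converting to SI:
  candidate X: σ_y = 234.4 MPa, ρ = 1840 kg/m³
  candidate B: σ_y = 356.0 MPa, ρ = 2680 kg/m³
  candidate Z: σ_y = 76.80 MPa, ρ = 1259 kg/m³
  candidate W: σ_y = 1000 MPa, ρ = 4510 kg/m³
  candidate W: M = 22.2×10⁻³
  candidate X: M = 20.7×10⁻³
  candidate B: M = 18.7×10⁻³
  candidate Z: M = 14.4×10⁻³
Candidate W has the largest M.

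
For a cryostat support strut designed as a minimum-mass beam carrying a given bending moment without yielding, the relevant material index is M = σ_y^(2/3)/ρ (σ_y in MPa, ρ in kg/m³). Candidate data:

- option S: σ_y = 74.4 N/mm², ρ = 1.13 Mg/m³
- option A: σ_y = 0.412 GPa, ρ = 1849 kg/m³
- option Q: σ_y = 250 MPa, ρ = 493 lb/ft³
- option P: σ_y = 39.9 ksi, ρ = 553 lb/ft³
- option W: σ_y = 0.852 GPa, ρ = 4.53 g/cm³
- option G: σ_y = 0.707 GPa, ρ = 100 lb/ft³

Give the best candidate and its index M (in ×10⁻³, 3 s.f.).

Normalizing units and computing the index:
  option S: σ_y = 74.40 MPa, ρ = 1130 kg/m³
  option A: σ_y = 412.0 MPa, ρ = 1849 kg/m³
  option Q: σ_y = 250.0 MPa, ρ = 7897 kg/m³
  option P: σ_y = 275.1 MPa, ρ = 8858 kg/m³
  option W: σ_y = 852.0 MPa, ρ = 4530 kg/m³
  option G: σ_y = 707.0 MPa, ρ = 1602 kg/m³
  option G: M = 49.5×10⁻³
  option A: M = 29.9×10⁻³
  option W: M = 19.8×10⁻³
  option S: M = 15.7×10⁻³
  option Q: M = 5.03×10⁻³
  option P: M = 4.78×10⁻³
Highest index: option G.

option G, M = 49.5×10⁻³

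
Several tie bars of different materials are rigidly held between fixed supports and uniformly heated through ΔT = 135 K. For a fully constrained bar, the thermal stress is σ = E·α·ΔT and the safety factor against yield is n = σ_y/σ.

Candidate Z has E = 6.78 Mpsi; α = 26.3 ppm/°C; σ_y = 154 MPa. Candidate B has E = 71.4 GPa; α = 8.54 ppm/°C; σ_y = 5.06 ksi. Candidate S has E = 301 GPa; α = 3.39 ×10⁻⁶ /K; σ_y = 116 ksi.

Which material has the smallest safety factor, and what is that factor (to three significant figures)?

With everything in SI (GPa, ×10⁻⁶/K, MPa):
  candidate Z: E = 46.75, α = 26.3, σ_y = 154.0 → σ = 166 MPa, n = 0.928
  candidate B: E = 71.40, α = 8.54, σ_y = 34.89 → σ = 82.3 MPa, n = 0.424
  candidate S: E = 301.0, α = 3.39, σ_y = 799.8 → σ = 138 MPa, n = 5.81
The minimum is candidate B at n = 0.424.

candidate B, n = 0.424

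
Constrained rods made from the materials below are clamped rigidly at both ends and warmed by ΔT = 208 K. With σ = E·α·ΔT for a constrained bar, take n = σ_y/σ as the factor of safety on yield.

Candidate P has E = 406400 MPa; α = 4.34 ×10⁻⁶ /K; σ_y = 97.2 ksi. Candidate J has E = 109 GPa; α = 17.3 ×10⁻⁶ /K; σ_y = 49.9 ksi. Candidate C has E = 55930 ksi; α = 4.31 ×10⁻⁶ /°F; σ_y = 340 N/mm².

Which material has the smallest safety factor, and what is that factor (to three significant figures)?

In consistent units (E in GPa, α in ×10⁻⁶/K, σ_y in MPa):
  candidate P: E = 406.4, α = 4.34, σ_y = 670.2 → σ = 367 MPa, n = 1.83
  candidate J: E = 109.0, α = 17.3, σ_y = 344.0 → σ = 392 MPa, n = 0.877
  candidate C: E = 385.6, α = 7.76, σ_y = 340.0 → σ = 622 MPa, n = 0.546
Smallest n: candidate C with n = 0.546.

candidate C, n = 0.546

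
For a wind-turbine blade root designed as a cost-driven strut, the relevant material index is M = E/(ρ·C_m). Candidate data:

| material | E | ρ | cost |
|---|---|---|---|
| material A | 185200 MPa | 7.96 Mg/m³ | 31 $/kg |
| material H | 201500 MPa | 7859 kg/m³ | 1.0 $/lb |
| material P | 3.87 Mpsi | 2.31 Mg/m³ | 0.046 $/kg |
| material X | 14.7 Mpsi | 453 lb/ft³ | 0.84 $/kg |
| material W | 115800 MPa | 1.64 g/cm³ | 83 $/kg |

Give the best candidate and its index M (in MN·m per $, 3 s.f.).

Putting every candidate on a common basis:
  material A: E = 185.2 GPa, ρ = 7960 kg/m³, cost = 31.00 $/kg
  material H: E = 201.5 GPa, ρ = 7859 kg/m³, cost = 2.205 $/kg
  material P: E = 26.68 GPa, ρ = 2310 kg/m³, cost = 0.04600 $/kg
  material X: E = 101.4 GPa, ρ = 7256 kg/m³, cost = 0.8400 $/kg
  material W: E = 115.8 GPa, ρ = 1640 kg/m³, cost = 83.00 $/kg
  material P: M = 251 MN·m per $
  material X: M = 16.6 MN·m per $
  material H: M = 11.6 MN·m per $
  material W: M = 0.851 MN·m per $
  material A: M = 0.751 MN·m per $
The maximum is for material P.

material P, M = 251 MN·m per $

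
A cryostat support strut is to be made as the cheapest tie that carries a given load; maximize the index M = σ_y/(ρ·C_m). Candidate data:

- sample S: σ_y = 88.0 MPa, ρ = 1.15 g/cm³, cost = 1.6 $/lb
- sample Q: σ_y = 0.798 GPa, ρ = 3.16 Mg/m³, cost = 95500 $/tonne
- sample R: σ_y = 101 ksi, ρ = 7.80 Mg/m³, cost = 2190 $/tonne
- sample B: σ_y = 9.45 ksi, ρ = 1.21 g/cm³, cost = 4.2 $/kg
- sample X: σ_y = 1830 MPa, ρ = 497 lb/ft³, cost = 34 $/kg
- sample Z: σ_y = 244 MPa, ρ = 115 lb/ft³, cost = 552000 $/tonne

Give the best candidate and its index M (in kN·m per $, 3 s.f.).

sample R, M = 40.8 kN·m per $

Normalizing units and computing the index:
  sample S: σ_y = 88.00 MPa, ρ = 1150 kg/m³, cost = 3.527 $/kg
  sample Q: σ_y = 798.0 MPa, ρ = 3160 kg/m³, cost = 95.50 $/kg
  sample R: σ_y = 696.4 MPa, ρ = 7800 kg/m³, cost = 2.190 $/kg
  sample B: σ_y = 65.16 MPa, ρ = 1210 kg/m³, cost = 4.200 $/kg
  sample X: σ_y = 1830 MPa, ρ = 7961 kg/m³, cost = 34.00 $/kg
  sample Z: σ_y = 244.0 MPa, ρ = 1842 kg/m³, cost = 552.0 $/kg
  sample R: M = 40.8 kN·m per $
  sample S: M = 21.7 kN·m per $
  sample B: M = 12.8 kN·m per $
  sample X: M = 6.76 kN·m per $
  sample Q: M = 2.64 kN·m per $
  sample Z: M = 0.240 kN·m per $
Sample R ranks first.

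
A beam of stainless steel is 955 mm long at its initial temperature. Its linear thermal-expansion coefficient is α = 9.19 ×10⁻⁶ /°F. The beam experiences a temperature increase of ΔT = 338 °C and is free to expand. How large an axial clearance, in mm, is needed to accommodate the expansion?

5.34 mm

Convert α: 9.19×10⁻⁶/°F × (9/5) = 16.5×10⁻⁶/K.
ΔL = α·L₀·ΔT = 16.5×10⁻⁶ × 955 mm × 338.0 K = 5.34 mm.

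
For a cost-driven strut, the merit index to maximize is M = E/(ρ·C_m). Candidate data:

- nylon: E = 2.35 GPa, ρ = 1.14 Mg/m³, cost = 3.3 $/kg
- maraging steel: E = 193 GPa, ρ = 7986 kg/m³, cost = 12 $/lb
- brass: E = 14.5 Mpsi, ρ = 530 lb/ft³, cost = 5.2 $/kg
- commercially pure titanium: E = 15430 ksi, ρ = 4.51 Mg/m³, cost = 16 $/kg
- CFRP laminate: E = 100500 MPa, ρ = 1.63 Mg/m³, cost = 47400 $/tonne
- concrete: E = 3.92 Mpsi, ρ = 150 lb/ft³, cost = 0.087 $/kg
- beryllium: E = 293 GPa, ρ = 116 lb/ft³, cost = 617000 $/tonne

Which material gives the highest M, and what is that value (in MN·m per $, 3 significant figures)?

concrete, M = 129 MN·m per $

Normalizing units and computing the index:
  nylon: E = 2.350 GPa, ρ = 1140 kg/m³, cost = 3.300 $/kg
  maraging steel: E = 193.0 GPa, ρ = 7986 kg/m³, cost = 26.46 $/kg
  brass: E = 99.97 GPa, ρ = 8490 kg/m³, cost = 5.200 $/kg
  commercially pure titanium: E = 106.4 GPa, ρ = 4510 kg/m³, cost = 16.00 $/kg
  CFRP laminate: E = 100.5 GPa, ρ = 1630 kg/m³, cost = 47.40 $/kg
  concrete: E = 27.03 GPa, ρ = 2403 kg/m³, cost = 0.08700 $/kg
  beryllium: E = 293.0 GPa, ρ = 1858 kg/m³, cost = 617.0 $/kg
  concrete: M = 129 MN·m per $
  brass: M = 2.26 MN·m per $
  commercially pure titanium: M = 1.47 MN·m per $
  CFRP laminate: M = 1.30 MN·m per $
  maraging steel: M = 0.914 MN·m per $
  nylon: M = 0.625 MN·m per $
  beryllium: M = 0.256 MN·m per $
Concrete ranks first.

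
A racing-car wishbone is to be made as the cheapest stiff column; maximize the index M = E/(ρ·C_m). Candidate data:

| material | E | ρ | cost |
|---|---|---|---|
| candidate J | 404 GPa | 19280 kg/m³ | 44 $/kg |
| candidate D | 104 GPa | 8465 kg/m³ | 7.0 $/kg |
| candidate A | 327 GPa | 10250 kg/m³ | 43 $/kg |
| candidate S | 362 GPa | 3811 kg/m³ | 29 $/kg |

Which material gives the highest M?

candidate S

Computing M directly (units already consistent):
  candidate S: M = 3.28 MN·m per $
  candidate D: M = 1.76 MN·m per $
  candidate A: M = 0.742 MN·m per $
  candidate J: M = 0.476 MN·m per $
Candidate S ranks first.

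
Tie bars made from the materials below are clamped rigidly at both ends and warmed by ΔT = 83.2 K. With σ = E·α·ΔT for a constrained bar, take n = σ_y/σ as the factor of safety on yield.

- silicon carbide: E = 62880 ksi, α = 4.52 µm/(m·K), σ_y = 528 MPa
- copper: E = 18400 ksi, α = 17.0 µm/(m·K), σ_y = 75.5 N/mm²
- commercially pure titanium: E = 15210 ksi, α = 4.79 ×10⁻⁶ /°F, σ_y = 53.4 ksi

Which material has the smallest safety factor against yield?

copper

In consistent units (E in GPa, α in ×10⁻⁶/K, σ_y in MPa):
  silicon carbide: E = 433.5, α = 4.52, σ_y = 528.0 → σ = 163 MPa, n = 3.24
  copper: E = 126.9, α = 17.0, σ_y = 75.50 → σ = 179 MPa, n = 0.421
  commercially pure titanium: E = 104.9, α = 8.62, σ_y = 368.2 → σ = 75.2 MPa, n = 4.89
The minimum is copper at n = 0.421.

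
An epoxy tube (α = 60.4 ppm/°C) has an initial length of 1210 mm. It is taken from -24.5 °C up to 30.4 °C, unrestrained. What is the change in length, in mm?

ΔT = 30.4 − (-24.5) = 54.90 K.
ΔL = α·L₀·ΔT = 60.4×10⁻⁶ × 1210 mm × 54.90 K = 4.01 mm.

4.01 mm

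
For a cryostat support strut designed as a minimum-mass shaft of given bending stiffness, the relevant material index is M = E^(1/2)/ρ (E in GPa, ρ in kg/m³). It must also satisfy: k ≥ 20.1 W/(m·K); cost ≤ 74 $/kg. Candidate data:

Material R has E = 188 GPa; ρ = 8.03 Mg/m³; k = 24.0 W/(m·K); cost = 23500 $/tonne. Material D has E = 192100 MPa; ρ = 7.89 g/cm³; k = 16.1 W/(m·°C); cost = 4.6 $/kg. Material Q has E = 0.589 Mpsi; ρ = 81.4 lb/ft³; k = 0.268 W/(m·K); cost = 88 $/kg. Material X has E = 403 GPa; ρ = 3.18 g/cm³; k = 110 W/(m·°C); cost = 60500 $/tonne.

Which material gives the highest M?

Screen on constraints: k ≥ 20.1 W/(m·K); cost ≤ 74 $/kg. Survivors: material R, material X.
Putting every candidate on a common basis:
  material R: E = 188.0 GPa, ρ = 8030 kg/m³
  material X: E = 403.0 GPa, ρ = 3180 kg/m³
  material X: M = 6.31×10⁻³
  material R: M = 1.71×10⁻³
Material X has the largest M.

material X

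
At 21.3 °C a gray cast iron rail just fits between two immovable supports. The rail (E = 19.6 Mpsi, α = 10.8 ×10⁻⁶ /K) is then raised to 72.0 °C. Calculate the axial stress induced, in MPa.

74.0 MPa

E = 19.6 Mpsi = 135.1 GPa.
ΔT = 50.70 K. Constrained thermal stress σ = E·α·ΔT = 135.1×10³ MPa × 10.8×10⁻⁶ × 50.70 = 74.0 MPa (compressive).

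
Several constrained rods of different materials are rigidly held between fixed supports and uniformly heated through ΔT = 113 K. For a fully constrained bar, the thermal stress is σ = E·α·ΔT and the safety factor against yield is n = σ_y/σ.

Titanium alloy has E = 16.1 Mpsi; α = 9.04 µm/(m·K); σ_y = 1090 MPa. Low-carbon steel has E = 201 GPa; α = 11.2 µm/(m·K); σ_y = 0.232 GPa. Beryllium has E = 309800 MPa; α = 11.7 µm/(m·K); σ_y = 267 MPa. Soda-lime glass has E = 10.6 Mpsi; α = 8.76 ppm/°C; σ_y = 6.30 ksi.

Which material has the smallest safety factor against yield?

Converting E to GPa, α to ×10⁻⁶/K, σ_y to MPa, then σ and n for each:
  titanium alloy: E = 111.0, α = 9.04, σ_y = 1090 → σ = 113 MPa, n = 9.61
  low-carbon steel: E = 201.0, α = 11.2, σ_y = 232.0 → σ = 254 MPa, n = 0.912
  beryllium: E = 309.8, α = 11.7, σ_y = 267.0 → σ = 410 MPa, n = 0.652
  soda-lime glass: E = 73.08, α = 8.76, σ_y = 43.44 → σ = 72.3 MPa, n = 0.600
The minimum is soda-lime glass at n = 0.600.

soda-lime glass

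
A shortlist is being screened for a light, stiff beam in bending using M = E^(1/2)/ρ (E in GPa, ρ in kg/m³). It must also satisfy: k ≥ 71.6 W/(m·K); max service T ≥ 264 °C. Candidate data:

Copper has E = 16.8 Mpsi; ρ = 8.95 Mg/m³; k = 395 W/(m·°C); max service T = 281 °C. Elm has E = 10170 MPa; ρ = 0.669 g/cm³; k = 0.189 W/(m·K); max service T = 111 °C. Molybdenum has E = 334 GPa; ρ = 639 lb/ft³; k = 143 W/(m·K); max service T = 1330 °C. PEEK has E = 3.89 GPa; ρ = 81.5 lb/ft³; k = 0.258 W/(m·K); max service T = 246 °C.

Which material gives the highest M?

molybdenum

Screen on constraints: k ≥ 71.6 W/(m·K); max service T ≥ 264 °C. Survivors: copper, molybdenum.
In SI units:
  copper: E = 115.8 GPa, ρ = 8950 kg/m³
  molybdenum: E = 334.0 GPa, ρ = 10240 kg/m³
  molybdenum: M = 1.79×10⁻³
  copper: M = 1.20×10⁻³
Highest index: molybdenum.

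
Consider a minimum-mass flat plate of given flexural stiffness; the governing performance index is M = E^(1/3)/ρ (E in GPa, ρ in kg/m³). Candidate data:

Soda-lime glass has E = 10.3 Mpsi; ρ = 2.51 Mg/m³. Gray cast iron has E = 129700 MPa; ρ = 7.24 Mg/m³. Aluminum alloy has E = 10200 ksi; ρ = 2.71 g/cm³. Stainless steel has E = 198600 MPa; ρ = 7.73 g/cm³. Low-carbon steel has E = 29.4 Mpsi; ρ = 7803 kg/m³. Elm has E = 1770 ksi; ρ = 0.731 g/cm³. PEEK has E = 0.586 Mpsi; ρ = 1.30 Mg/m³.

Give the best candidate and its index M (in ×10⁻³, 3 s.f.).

After converting to SI:
  soda-lime glass: E = 71.02 GPa, ρ = 2510 kg/m³
  gray cast iron: E = 129.7 GPa, ρ = 7240 kg/m³
  aluminum alloy: E = 70.33 GPa, ρ = 2710 kg/m³
  stainless steel: E = 198.6 GPa, ρ = 7730 kg/m³
  low-carbon steel: E = 202.7 GPa, ρ = 7803 kg/m³
  elm: E = 12.20 GPa, ρ = 731.0 kg/m³
  PEEK: E = 4.040 GPa, ρ = 1300 kg/m³
  elm: M = 3.15×10⁻³
  soda-lime glass: M = 1.65×10⁻³
  aluminum alloy: M = 1.52×10⁻³
  PEEK: M = 1.23×10⁻³
  stainless steel: M = 0.755×10⁻³
  low-carbon steel: M = 0.753×10⁻³
  gray cast iron: M = 0.699×10⁻³
Elm ranks first.

elm, M = 3.15×10⁻³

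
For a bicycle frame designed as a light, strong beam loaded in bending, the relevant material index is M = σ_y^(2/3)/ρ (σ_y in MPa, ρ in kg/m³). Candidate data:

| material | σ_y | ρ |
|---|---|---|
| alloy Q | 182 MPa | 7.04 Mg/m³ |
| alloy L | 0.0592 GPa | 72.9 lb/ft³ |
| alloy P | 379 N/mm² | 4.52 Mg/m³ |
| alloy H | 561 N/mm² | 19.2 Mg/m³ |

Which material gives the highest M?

alloy L

Convert each candidate to consistent units, then evaluate M:
  alloy Q: σ_y = 182.0 MPa, ρ = 7040 kg/m³
  alloy L: σ_y = 59.20 MPa, ρ = 1168 kg/m³
  alloy P: σ_y = 379.0 MPa, ρ = 4520 kg/m³
  alloy H: σ_y = 561.0 MPa, ρ = 19200 kg/m³
  alloy L: M = 13.0×10⁻³
  alloy P: M = 11.6×10⁻³
  alloy Q: M = 4.56×10⁻³
  alloy H: M = 3.54×10⁻³
Alloy L ranks first.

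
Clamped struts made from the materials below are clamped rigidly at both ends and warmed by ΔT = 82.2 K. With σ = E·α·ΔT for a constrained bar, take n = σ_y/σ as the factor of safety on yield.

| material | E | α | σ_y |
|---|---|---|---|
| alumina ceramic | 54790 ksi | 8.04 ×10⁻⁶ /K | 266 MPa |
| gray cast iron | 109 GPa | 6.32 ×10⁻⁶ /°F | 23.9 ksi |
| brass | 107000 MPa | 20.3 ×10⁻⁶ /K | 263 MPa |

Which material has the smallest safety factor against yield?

alumina ceramic

Converting E to GPa, α to ×10⁻⁶/K, σ_y to MPa, then σ and n for each:
  alumina ceramic: E = 377.8, α = 8.04, σ_y = 266.0 → σ = 250 MPa, n = 1.07
  gray cast iron: E = 109.0, α = 11.4, σ_y = 164.8 → σ = 102 MPa, n = 1.62
  brass: E = 107.0, α = 20.3, σ_y = 263.0 → σ = 179 MPa, n = 1.47
Smallest n: alumina ceramic with n = 1.07.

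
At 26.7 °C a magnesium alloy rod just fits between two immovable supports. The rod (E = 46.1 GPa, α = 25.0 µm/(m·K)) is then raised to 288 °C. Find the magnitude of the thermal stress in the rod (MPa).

301 MPa

ΔT = 261.3 K. Constrained thermal stress σ = E·α·ΔT = 46.10×10³ MPa × 25.0×10⁻⁶ × 261.3 = 301 MPa (compressive).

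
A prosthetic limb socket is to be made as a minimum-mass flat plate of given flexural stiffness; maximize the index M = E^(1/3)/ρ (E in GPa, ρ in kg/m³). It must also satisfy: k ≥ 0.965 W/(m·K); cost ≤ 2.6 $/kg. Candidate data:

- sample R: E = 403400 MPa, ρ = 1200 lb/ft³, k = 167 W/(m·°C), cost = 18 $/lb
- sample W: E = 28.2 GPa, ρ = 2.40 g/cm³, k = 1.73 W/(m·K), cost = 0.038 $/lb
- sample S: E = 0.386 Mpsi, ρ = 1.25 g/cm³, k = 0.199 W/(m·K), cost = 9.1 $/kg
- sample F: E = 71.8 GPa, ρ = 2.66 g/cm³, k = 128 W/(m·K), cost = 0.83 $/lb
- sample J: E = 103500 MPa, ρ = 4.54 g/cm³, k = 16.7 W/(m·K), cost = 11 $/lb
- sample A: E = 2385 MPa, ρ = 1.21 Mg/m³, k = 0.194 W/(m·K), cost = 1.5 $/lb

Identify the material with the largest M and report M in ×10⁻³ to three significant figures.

Screen on constraints: k ≥ 0.965 W/(m·K); cost ≤ 2.6 $/kg. Survivors: sample W, sample F.
In SI units:
  sample W: E = 28.20 GPa, ρ = 2400 kg/m³
  sample F: E = 71.80 GPa, ρ = 2660 kg/m³
  sample F: M = 1.56×10⁻³
  sample W: M = 1.27×10⁻³
Highest index: sample F.

sample F, M = 1.56×10⁻³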